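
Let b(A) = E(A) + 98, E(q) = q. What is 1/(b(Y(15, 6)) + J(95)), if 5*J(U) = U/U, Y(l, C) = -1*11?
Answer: 5/436 ≈ 0.011468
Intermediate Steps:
Y(l, C) = -11
J(U) = ⅕ (J(U) = (U/U)/5 = (⅕)*1 = ⅕)
b(A) = 98 + A (b(A) = A + 98 = 98 + A)
1/(b(Y(15, 6)) + J(95)) = 1/((98 - 11) + ⅕) = 1/(87 + ⅕) = 1/(436/5) = 5/436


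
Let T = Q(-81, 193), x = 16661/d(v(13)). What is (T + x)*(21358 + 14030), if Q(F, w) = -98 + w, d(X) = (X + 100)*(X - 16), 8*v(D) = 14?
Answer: 22852732884/7733 ≈ 2.9552e+6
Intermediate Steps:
v(D) = 7/4 (v(D) = (⅛)*14 = 7/4)
d(X) = (-16 + X)*(100 + X) (d(X) = (100 + X)*(-16 + X) = (-16 + X)*(100 + X))
x = -266576/23199 (x = 16661/(-1600 + (7/4)² + 84*(7/4)) = 16661/(-1600 + 49/16 + 147) = 16661/(-23199/16) = 16661*(-16/23199) = -266576/23199 ≈ -11.491)
T = 95 (T = -98 + 193 = 95)
(T + x)*(21358 + 14030) = (95 - 266576/23199)*(21358 + 14030) = (1937329/23199)*35388 = 22852732884/7733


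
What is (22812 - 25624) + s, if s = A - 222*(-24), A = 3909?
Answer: 6425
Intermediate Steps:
s = 9237 (s = 3909 - 222*(-24) = 3909 + 5328 = 9237)
(22812 - 25624) + s = (22812 - 25624) + 9237 = -2812 + 9237 = 6425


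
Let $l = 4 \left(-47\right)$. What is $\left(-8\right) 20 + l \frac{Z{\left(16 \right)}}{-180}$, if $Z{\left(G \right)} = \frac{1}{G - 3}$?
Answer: $- \frac{93553}{585} \approx -159.92$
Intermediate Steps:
$l = -188$
$Z{\left(G \right)} = \frac{1}{-3 + G}$
$\left(-8\right) 20 + l \frac{Z{\left(16 \right)}}{-180} = \left(-8\right) 20 - 188 \frac{1}{\left(-3 + 16\right) \left(-180\right)} = -160 - 188 \cdot \frac{1}{13} \left(- \frac{1}{180}\right) = -160 - - \frac{47}{585} = -160 + \frac{47}{585} = - \frac{93553}{585}$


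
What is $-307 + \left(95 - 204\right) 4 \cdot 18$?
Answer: $-8155$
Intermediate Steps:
$-307 + \left(95 - 204\right) 4 \cdot 18 = -307 + \left(95 - 204\right) 72 = -307 - 7848 = -8155$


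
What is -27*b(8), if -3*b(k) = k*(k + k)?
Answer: 1152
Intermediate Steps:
b(k) = -2*k²/3 (b(k) = -k*(k + k)/3 = -k*2*k/3 = -2*k²/3)
-27*b(8) = -(-18)*8² = -(-18)*64 = -27*(-128/3) = 1152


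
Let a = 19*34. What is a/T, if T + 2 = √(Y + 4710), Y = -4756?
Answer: -646/25 - 323*I*√46/25 ≈ -25.84 - 87.628*I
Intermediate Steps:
T = -2 + I*√46 (T = -2 + √(-4756 + 4710) = -2 + √(-46) = -2 + I*√46 ≈ -2.0 + 6.7823*I)
a = 646
a/T = 646/(-2 + I*√46)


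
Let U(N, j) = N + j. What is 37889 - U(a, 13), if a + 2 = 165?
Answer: 37713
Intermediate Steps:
a = 163 (a = -2 + 165 = 163)
37889 - U(a, 13) = 37889 - (163 + 13) = 37889 - 1*176 = 37889 - 176 = 37713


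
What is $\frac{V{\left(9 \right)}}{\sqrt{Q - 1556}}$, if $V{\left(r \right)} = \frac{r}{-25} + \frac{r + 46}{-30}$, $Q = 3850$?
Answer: $- \frac{329 \sqrt{2294}}{344100} \approx -0.045794$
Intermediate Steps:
$V{\left(r \right)} = - \frac{23}{15} - \frac{11 r}{150}$ ($V{\left(r \right)} = r \left(- \frac{1}{25}\right) + \left(46 + r\right) \left(- \frac{1}{30}\right) = - \frac{r}{25} - \left(\frac{23}{15} + \frac{r}{30}\right) = - \frac{23}{15} - \frac{11 r}{150}$)
$\frac{V{\left(9 \right)}}{\sqrt{Q - 1556}} = \frac{- \frac{23}{15} - \frac{33}{50}}{\sqrt{3850 - 1556}} = \frac{- \frac{23}{15} - \frac{33}{50}}{\sqrt{2294}} = - \frac{329 \frac{\sqrt{2294}}{2294}}{150} = - \frac{329 \sqrt{2294}}{344100}$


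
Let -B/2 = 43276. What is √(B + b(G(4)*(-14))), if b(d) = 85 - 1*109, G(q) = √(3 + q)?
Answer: 4*I*√5411 ≈ 294.24*I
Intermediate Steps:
B = -86552 (B = -2*43276 = -86552)
b(d) = -24 (b(d) = 85 - 109 = -24)
√(B + b(G(4)*(-14))) = √(-86552 - 24) = √(-86576) = 4*I*√5411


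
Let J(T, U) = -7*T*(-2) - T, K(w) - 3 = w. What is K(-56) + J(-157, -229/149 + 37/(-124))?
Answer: -2094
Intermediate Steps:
K(w) = 3 + w
J(T, U) = 13*T (J(T, U) = 14*T - T = 13*T)
K(-56) + J(-157, -229/149 + 37/(-124)) = (3 - 56) + 13*(-157) = -53 - 2041 = -2094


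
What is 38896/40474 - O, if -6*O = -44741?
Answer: -905306929/121422 ≈ -7455.9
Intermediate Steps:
O = 44741/6 (O = -1/6*(-44741) = 44741/6 ≈ 7456.8)
38896/40474 - O = 38896/40474 - 1*44741/6 = 38896*(1/40474) - 44741/6 = 19448/20237 - 44741/6 = -905306929/121422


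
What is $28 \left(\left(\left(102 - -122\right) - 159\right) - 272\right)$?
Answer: $-5796$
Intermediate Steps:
$28 \left(\left(\left(102 - -122\right) - 159\right) - 272\right) = 28 \left(\left(\left(102 + 122\right) - 159\right) - 272\right) = 28 \left(\left(224 - 159\right) - 272\right) = 28 \left(65 - 272\right) = 28 \left(-207\right) = -5796$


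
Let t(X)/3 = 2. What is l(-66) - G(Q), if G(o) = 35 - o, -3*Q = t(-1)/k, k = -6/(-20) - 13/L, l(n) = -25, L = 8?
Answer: -3100/53 ≈ -58.491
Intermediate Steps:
t(X) = 6 (t(X) = 3*2 = 6)
k = -53/40 (k = -6/(-20) - 13/8 = -6*(-1/20) - 13*⅛ = 3/10 - 13/8 = -53/40 ≈ -1.3250)
Q = 80/53 (Q = -2/(-53/40) = -2*(-40)/53 = -⅓*(-240/53) = 80/53 ≈ 1.5094)
l(-66) - G(Q) = -25 - (35 - 1*80/53) = -25 - (35 - 80/53) = -25 - 1*1775/53 = -25 - 1775/53 = -3100/53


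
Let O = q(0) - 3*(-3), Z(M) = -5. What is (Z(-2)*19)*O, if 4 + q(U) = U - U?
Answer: -475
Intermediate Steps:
q(U) = -4 (q(U) = -4 + (U - U) = -4 + 0 = -4)
O = 5 (O = -4 - 3*(-3) = -4 + 9 = 5)
(Z(-2)*19)*O = -5*19*5 = -95*5 = -475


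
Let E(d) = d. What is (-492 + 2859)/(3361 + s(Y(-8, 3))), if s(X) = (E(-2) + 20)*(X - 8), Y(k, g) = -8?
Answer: 2367/3073 ≈ 0.77026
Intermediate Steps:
s(X) = -144 + 18*X (s(X) = (-2 + 20)*(X - 8) = 18*(-8 + X) = -144 + 18*X)
(-492 + 2859)/(3361 + s(Y(-8, 3))) = (-492 + 2859)/(3361 + (-144 + 18*(-8))) = 2367/(3361 + (-144 - 144)) = 2367/(3361 - 288) = 2367/3073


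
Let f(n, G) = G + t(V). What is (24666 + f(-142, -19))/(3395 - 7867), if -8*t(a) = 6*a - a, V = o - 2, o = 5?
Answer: -197161/35776 ≈ -5.5110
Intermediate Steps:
V = 3 (V = 5 - 2 = 3)
t(a) = -5*a/8 (t(a) = -(6*a - a)/8 = -5*a/8)
f(n, G) = -15/8 + G (f(n, G) = G - 5/8*3 = G - 15/8 = -15/8 + G)
(24666 + f(-142, -19))/(3395 - 7867) = (24666 + (-15/8 - 19))/(3395 - 7867) = (24666 - 167/8)/(-4472) = (197161/8)*(-1/4472) = -197161/35776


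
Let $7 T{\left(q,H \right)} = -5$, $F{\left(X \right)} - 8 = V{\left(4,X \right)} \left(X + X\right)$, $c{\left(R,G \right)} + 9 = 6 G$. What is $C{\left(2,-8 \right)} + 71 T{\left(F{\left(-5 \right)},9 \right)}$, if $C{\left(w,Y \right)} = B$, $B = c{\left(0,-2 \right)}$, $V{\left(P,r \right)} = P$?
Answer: $- \frac{502}{7} \approx -71.714$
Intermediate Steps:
$c{\left(R,G \right)} = -9 + 6 G$
$B = -21$ ($B = -9 + 6 \left(-2\right) = -9 - 12 = -21$)
$F{\left(X \right)} = 8 + 8 X$ ($F{\left(X \right)} = 8 + 4 \left(X + X\right) = 8 + 4 \cdot 2 X = 8 + 8 X$)
$T{\left(q,H \right)} = - \frac{5}{7}$ ($T{\left(q,H \right)} = \frac{1}{7} \left(-5\right) = - \frac{5}{7}$)
$C{\left(w,Y \right)} = -21$
$C{\left(2,-8 \right)} + 71 T{\left(F{\left(-5 \right)},9 \right)} = -21 + 71 \left(- \frac{5}{7}\right) = -21 - \frac{355}{7} = - \frac{502}{7}$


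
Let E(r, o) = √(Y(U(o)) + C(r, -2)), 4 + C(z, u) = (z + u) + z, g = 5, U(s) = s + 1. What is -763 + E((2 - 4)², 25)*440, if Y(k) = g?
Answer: -763 + 440*√7 ≈ 401.13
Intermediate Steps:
U(s) = 1 + s
C(z, u) = -4 + u + 2*z (C(z, u) = -4 + ((z + u) + z) = -4 + ((u + z) + z) = -4 + (u + 2*z) = -4 + u + 2*z)
Y(k) = 5
E(r, o) = √(-1 + 2*r) (E(r, o) = √(5 + (-4 - 2 + 2*r)) = √(5 + (-6 + 2*r)) = √(-1 + 2*r))
-763 + E((2 - 4)², 25)*440 = -763 + √(-1 + 2*(2 - 4)²)*440 = -763 + √(-1 + 2*(-2)²)*440 = -763 + √(-1 + 2*4)*440 = -763 + √(-1 + 8)*440 = -763 + √7*440 = -763 + 440*√7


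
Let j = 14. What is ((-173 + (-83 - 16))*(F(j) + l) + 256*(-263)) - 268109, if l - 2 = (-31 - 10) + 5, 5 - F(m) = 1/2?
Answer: -327413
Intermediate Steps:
F(m) = 9/2 (F(m) = 5 - 1/2 = 5 - 1*½ = 5 - ½ = 9/2)
l = -34 (l = 2 + ((-31 - 10) + 5) = 2 + (-41 + 5) = 2 - 36 = -34)
((-173 + (-83 - 16))*(F(j) + l) + 256*(-263)) - 268109 = ((-173 + (-83 - 16))*(9/2 - 34) + 256*(-263)) - 268109 = ((-173 - 99)*(-59/2) - 67328) - 268109 = (-272*(-59/2) - 67328) - 268109 = (8024 - 67328) - 268109 = -59304 - 268109 = -327413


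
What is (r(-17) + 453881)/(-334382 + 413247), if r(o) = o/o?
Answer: 453882/78865 ≈ 5.7552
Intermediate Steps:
r(o) = 1
(r(-17) + 453881)/(-334382 + 413247) = (1 + 453881)/(-334382 + 413247) = 453882/78865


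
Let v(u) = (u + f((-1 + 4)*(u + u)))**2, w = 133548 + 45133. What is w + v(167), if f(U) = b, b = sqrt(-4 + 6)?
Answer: 206572 + 334*sqrt(2) ≈ 2.0704e+5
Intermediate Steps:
w = 178681
b = sqrt(2) ≈ 1.4142
f(U) = sqrt(2)
v(u) = (u + sqrt(2))**2
w + v(167) = 178681 + (167 + sqrt(2))**2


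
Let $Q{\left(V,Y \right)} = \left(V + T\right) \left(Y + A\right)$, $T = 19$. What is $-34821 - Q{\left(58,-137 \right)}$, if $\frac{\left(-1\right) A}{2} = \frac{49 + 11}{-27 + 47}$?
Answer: $-23810$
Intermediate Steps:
$A = -6$ ($A = - 2 \frac{49 + 11}{-27 + 47} = - 2 \cdot \frac{60}{20} = - 2 \cdot 60 \cdot \frac{1}{20} = \left(-2\right) 3 = -6$)
$Q{\left(V,Y \right)} = \left(-6 + Y\right) \left(19 + V\right)$ ($Q{\left(V,Y \right)} = \left(V + 19\right) \left(Y - 6\right) = \left(19 + V\right) \left(-6 + Y\right) = \left(-6 + Y\right) \left(19 + V\right)$)
$-34821 - Q{\left(58,-137 \right)} = -34821 - \left(-114 - 348 + 19 \left(-137\right) + 58 \left(-137\right)\right) = -34821 - \left(-114 - 348 - 2603 - 7946\right) = -34821 - -11011 = -34821 + 11011 = -23810$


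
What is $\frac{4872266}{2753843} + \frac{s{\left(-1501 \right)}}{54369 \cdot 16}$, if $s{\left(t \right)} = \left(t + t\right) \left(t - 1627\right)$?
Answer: $\frac{1881105902267}{149723690067} \approx 12.564$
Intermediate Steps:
$s{\left(t \right)} = 2 t \left(-1627 + t\right)$
$\frac{4872266}{2753843} + \frac{s{\left(-1501 \right)}}{54369 \cdot 16} = \frac{4872266}{2753843} + \frac{2 \left(-1501\right) \left(-1627 - 1501\right)}{54369 \cdot 16} = 4872266 \cdot \frac{1}{2753843} + \frac{2 \left(-1501\right) \left(-3128\right)}{869904} = \frac{4872266}{2753843} + 9390256 \cdot \frac{1}{869904} = \frac{4872266}{2753843} + \frac{586891}{54369} = \frac{1881105902267}{149723690067}$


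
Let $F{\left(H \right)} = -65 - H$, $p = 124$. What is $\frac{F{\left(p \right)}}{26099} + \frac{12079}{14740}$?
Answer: $\frac{312463961}{384699260} \approx 0.81223$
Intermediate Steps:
$\frac{F{\left(p \right)}}{26099} + \frac{12079}{14740} = \frac{-65 - 124}{26099} + \frac{12079}{14740} = \left(-65 - 124\right) \frac{1}{26099} + 12079 \cdot \frac{1}{14740} = \left(-189\right) \frac{1}{26099} + \frac{12079}{14740} = - \frac{189}{26099} + \frac{12079}{14740} = \frac{312463961}{384699260}$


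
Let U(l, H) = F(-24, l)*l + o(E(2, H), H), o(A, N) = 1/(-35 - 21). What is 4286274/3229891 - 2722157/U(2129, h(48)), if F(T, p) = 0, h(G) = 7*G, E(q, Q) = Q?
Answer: 492367146399946/3229891 ≈ 1.5244e+8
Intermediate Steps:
o(A, N) = -1/56 (o(A, N) = 1/(-56) = -1/56)
U(l, H) = -1/56 (U(l, H) = 0*l - 1/56 = 0 - 1/56 = -1/56)
4286274/3229891 - 2722157/U(2129, h(48)) = 4286274/3229891 - 2722157/(-1/56) = 4286274*(1/3229891) - 2722157*(-56) = 4286274/3229891 + 152440792 = 492367146399946/3229891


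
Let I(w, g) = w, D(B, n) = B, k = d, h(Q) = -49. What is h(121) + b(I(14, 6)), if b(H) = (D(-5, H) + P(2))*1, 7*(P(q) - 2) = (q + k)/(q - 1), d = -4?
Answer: -366/7 ≈ -52.286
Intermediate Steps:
k = -4
P(q) = 2 + (-4 + q)/(7*(-1 + q)) (P(q) = 2 + ((q - 4)/(q - 1))/7 = 2 + ((-4 + q)/(-1 + q))/7 = 2 + (-4 + q)/(7*(-1 + q)))
b(H) = -23/7 (b(H) = (-5 + 3*(-6 + 5*2)/(7*(-1 + 2)))*1 = (-5 + (3/7)*(-6 + 10)/1)*1 = (-5 + (3/7)*1*4)*1 = (-5 + 12/7)*1 = -23/7*1 = -23/7)
h(121) + b(I(14, 6)) = -49 - 23/7 = -366/7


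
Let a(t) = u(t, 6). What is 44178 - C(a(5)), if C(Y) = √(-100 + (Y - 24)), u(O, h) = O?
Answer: 44178 - I*√119 ≈ 44178.0 - 10.909*I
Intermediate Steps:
a(t) = t
C(Y) = √(-124 + Y) (C(Y) = √(-100 + (-24 + Y)) = √(-124 + Y))
44178 - C(a(5)) = 44178 - √(-124 + 5) = 44178 - √(-119) = 44178 - I*√119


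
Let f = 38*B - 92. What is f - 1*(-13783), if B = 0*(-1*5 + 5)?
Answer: 13691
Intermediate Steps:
B = 0 (B = 0*(-5 + 5) = 0*0 = 0)
f = -92 (f = 38*0 - 92 = 0 - 92 = -92)
f - 1*(-13783) = -92 - 1*(-13783) = -92 + 13783 = 13691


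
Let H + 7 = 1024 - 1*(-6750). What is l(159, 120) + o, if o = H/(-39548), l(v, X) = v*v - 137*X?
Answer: 349636101/39548 ≈ 8840.8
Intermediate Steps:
H = 7767 (H = -7 + (1024 - 1*(-6750)) = -7 + (1024 + 6750) = -7 + 7774 = 7767)
l(v, X) = v² - 137*X
o = -7767/39548 (o = 7767/(-39548) = 7767*(-1/39548) = -7767/39548 ≈ -0.19639)
l(159, 120) + o = (159² - 137*120) - 7767/39548 = (25281 - 16440) - 7767/39548 = 8841 - 7767/39548 = 349636101/39548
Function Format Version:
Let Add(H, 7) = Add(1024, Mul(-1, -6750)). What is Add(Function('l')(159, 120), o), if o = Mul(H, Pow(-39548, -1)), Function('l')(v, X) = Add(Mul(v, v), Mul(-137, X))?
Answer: Rational(349636101, 39548) ≈ 8840.8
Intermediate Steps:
H = 7767 (H = Add(-7, Add(1024, Mul(-1, -6750))) = Add(-7, Add(1024, 6750)) = Add(-7, 7774) = 7767)
Function('l')(v, X) = Add(Pow(v, 2), Mul(-137, X))
o = Rational(-7767, 39548) (o = Mul(7767, Pow(-39548, -1)) = Mul(7767, Rational(-1, 39548)) = Rational(-7767, 39548) ≈ -0.19639)
Add(Function('l')(159, 120), o) = Add(Add(Pow(159, 2), Mul(-137, 120)), Rational(-7767, 39548)) = Add(Add(25281, -16440), Rational(-7767, 39548)) = Add(8841, Rational(-7767, 39548)) = Rational(349636101, 39548)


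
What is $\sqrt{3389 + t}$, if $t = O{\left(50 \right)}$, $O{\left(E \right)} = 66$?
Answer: $\sqrt{3455} \approx 58.779$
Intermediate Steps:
$t = 66$
$\sqrt{3389 + t} = \sqrt{3389 + 66} = \sqrt{3455}$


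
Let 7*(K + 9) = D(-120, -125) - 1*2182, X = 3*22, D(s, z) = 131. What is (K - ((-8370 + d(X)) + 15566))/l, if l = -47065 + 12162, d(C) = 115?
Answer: 7613/34903 ≈ 0.21812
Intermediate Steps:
X = 66
K = -302 (K = -9 + (131 - 1*2182)/7 = -9 + (131 - 2182)/7 = -9 + (1/7)*(-2051) = -9 - 293 = -302)
l = -34903
(K - ((-8370 + d(X)) + 15566))/l = (-302 - ((-8370 + 115) + 15566))/(-34903) = (-302 - (-8255 + 15566))*(-1/34903) = (-302 - 1*7311)*(-1/34903) = (-302 - 7311)*(-1/34903) = -7613*(-1/34903) = 7613/34903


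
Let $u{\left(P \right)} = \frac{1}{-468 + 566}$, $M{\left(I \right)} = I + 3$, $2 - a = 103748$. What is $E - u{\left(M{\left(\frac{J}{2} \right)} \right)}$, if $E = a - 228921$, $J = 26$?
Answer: $- \frac{32601367}{98} \approx -3.3267 \cdot 10^{5}$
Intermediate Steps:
$a = -103746$ ($a = 2 - 103748 = -103746$)
$M{\left(I \right)} = 3 + I$
$u{\left(P \right)} = \frac{1}{98}$
$E = -332667$ ($E = -103746 - 228921 = -332667$)
$E - u{\left(M{\left(\frac{J}{2} \right)} \right)} = -332667 - \frac{1}{98} = - \frac{32601367}{98}$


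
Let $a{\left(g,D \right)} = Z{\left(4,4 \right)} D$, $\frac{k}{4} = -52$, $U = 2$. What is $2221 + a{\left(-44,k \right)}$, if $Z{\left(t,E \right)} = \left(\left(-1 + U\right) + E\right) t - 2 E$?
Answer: $-275$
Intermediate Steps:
$k = -208$ ($k = 4 \left(-52\right) = -208$)
$Z{\left(t,E \right)} = - 2 E + t \left(1 + E\right)$ ($Z{\left(t,E \right)} = \left(\left(-1 + 2\right) + E\right) t - 2 E = \left(1 + E\right) t - 2 E = t \left(1 + E\right) - 2 E = - 2 E + t \left(1 + E\right)$)
$a{\left(g,D \right)} = 12 D$ ($a{\left(g,D \right)} = \left(4 - 8 + 4 \cdot 4\right) D = \left(4 - 8 + 16\right) D = 12 D$)
$2221 + a{\left(-44,k \right)} = 2221 + 12 \left(-208\right) = 2221 - 2496 = -275$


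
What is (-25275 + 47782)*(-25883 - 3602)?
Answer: -663618895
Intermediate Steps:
(-25275 + 47782)*(-25883 - 3602) = 22507*(-29485) = -663618895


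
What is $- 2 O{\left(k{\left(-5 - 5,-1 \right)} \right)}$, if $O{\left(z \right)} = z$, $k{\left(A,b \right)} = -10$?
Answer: $20$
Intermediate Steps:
$- 2 O{\left(k{\left(-5 - 5,-1 \right)} \right)} = \left(-2\right) \left(-10\right) = 20$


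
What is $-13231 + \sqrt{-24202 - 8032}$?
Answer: $-13231 + i \sqrt{32234} \approx -13231.0 + 179.54 i$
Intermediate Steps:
$-13231 + \sqrt{-24202 - 8032} = -13231 + \sqrt{-32234} = -13231 + i \sqrt{32234}$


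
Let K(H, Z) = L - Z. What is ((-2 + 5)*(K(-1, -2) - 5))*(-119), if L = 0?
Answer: 1071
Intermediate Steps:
K(H, Z) = -Z (K(H, Z) = 0 - Z = -Z)
((-2 + 5)*(K(-1, -2) - 5))*(-119) = ((-2 + 5)*(-1*(-2) - 5))*(-119) = (3*(2 - 5))*(-119) = (3*(-3))*(-119) = -9*(-119) = 1071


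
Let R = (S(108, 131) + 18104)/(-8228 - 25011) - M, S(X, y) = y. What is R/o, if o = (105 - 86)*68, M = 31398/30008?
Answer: -795417001/644343599152 ≈ -0.0012345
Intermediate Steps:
M = 15699/15004 (M = 31398*(1/30008) = 15699/15004 ≈ 1.0463)
o = 1292 (o = 19*68 = 1292)
R = -795417001/498717956 (R = (131 + 18104)/(-8228 - 25011) - 1*15699/15004 = 18235/(-33239) - 15699/15004 = 18235*(-1/33239) - 15699/15004 = -18235/33239 - 15699/15004 = -795417001/498717956 ≈ -1.5949)
R/o = -795417001/498717956/1292 = -795417001/498717956*1/1292 = -795417001/644343599152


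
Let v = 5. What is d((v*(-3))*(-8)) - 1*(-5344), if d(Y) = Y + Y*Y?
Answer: 19864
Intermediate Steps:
d(Y) = Y + Y²
d((v*(-3))*(-8)) - 1*(-5344) = ((5*(-3))*(-8))*(1 + (5*(-3))*(-8)) - 1*(-5344) = (-15*(-8))*(1 - 15*(-8)) + 5344 = 120*(1 + 120) + 5344 = 120*121 + 5344 = 14520 + 5344 = 19864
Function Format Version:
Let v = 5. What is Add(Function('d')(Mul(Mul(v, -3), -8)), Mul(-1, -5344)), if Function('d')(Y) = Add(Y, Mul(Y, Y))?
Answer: 19864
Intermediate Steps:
Function('d')(Y) = Add(Y, Pow(Y, 2))
Add(Function('d')(Mul(Mul(v, -3), -8)), Mul(-1, -5344)) = Add(Mul(Mul(Mul(5, -3), -8), Add(1, Mul(Mul(5, -3), -8))), Mul(-1, -5344)) = Add(Mul(Mul(-15, -8), Add(1, Mul(-15, -8))), 5344) = Add(Mul(120, Add(1, 120)), 5344) = Add(Mul(120, 121), 5344) = Add(14520, 5344) = 19864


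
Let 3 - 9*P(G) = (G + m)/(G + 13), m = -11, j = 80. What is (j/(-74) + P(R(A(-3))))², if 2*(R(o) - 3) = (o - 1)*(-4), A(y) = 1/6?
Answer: 156100036/311487201 ≈ 0.50114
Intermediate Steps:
A(y) = ⅙
R(o) = 5 - 2*o (R(o) = 3 + ((o - 1)*(-4))/2 = 3 + ((-1 + o)*(-4))/2 = 3 + (4 - 4*o)/2 = 3 + (2 - 2*o) = 5 - 2*o)
P(G) = ⅓ - (-11 + G)/(9*(13 + G)) (P(G) = ⅓ - (G - 11)/(9*(G + 13)) = ⅓ - (-11 + G)/(9*(13 + G)))
(j/(-74) + P(R(A(-3))))² = (80/(-74) + 2*(25 + (5 - 2*⅙))/(9*(13 + (5 - 2*⅙))))² = (80*(-1/74) + 2*(25 + (5 - ⅓))/(9*(13 + (5 - ⅓))))² = (-40/37 + 2*(25 + 14/3)/(9*(13 + 14/3)))² = (-40/37 + (2/9)*(89/3)/(53/3))² = (-40/37 + (2/9)*(3/53)*(89/3))² = (-40/37 + 178/477)² = (-12494/17649)² = 156100036/311487201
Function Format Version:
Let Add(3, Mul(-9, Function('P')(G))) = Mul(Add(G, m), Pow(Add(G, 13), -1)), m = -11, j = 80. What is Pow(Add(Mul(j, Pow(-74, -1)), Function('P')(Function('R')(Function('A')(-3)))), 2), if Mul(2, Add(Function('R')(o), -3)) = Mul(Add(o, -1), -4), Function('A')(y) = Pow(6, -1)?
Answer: Rational(156100036, 311487201) ≈ 0.50114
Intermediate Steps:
Function('A')(y) = Rational(1, 6)
Function('R')(o) = Add(5, Mul(-2, o)) (Function('R')(o) = Add(3, Mul(Rational(1, 2), Mul(Add(o, -1), -4))) = Add(3, Mul(Rational(1, 2), Mul(Add(-1, o), -4))) = Add(3, Mul(Rational(1, 2), Add(4, Mul(-4, o)))) = Add(3, Add(2, Mul(-2, o))) = Add(5, Mul(-2, o)))
Function('P')(G) = Add(Rational(1, 3), Mul(Rational(-1, 9), Pow(Add(13, G), -1), Add(-11, G))) (Function('P')(G) = Add(Rational(1, 3), Mul(Rational(-1, 9), Mul(Add(G, -11), Pow(Add(G, 13), -1)))) = Add(Rational(1, 3), Mul(Rational(-1, 9), Mul(Add(-11, G), Pow(Add(13, G), -1)))) = Add(Rational(1, 3), Mul(Rational(-1, 9), Mul(Pow(Add(13, G), -1), Add(-11, G)))) = Add(Rational(1, 3), Mul(Rational(-1, 9), Pow(Add(13, G), -1), Add(-11, G))))
Pow(Add(Mul(j, Pow(-74, -1)), Function('P')(Function('R')(Function('A')(-3)))), 2) = Pow(Add(Mul(80, Pow(-74, -1)), Mul(Rational(2, 9), Pow(Add(13, Add(5, Mul(-2, Rational(1, 6)))), -1), Add(25, Add(5, Mul(-2, Rational(1, 6)))))), 2) = Pow(Add(Mul(80, Rational(-1, 74)), Mul(Rational(2, 9), Pow(Add(13, Add(5, Rational(-1, 3))), -1), Add(25, Add(5, Rational(-1, 3))))), 2) = Pow(Add(Rational(-40, 37), Mul(Rational(2, 9), Pow(Add(13, Rational(14, 3)), -1), Add(25, Rational(14, 3)))), 2) = Pow(Add(Rational(-40, 37), Mul(Rational(2, 9), Pow(Rational(53, 3), -1), Rational(89, 3))), 2) = Pow(Add(Rational(-40, 37), Mul(Rational(2, 9), Rational(3, 53), Rational(89, 3))), 2) = Pow(Add(Rational(-40, 37), Rational(178, 477)), 2) = Pow(Rational(-12494, 17649), 2) = Rational(156100036, 311487201)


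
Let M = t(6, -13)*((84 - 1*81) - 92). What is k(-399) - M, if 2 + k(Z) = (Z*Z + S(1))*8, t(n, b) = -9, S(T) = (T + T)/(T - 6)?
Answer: 6364009/5 ≈ 1.2728e+6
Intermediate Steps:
S(T) = 2*T/(-6 + T) (S(T) = (2*T)/(-6 + T) = 2*T/(-6 + T))
M = 801 (M = -9*((84 - 1*81) - 92) = -9*((84 - 81) - 92) = -9*(3 - 92) = -9*(-89) = 801)
k(Z) = -26/5 + 8*Z² (k(Z) = -2 + (Z*Z + 2*1/(-6 + 1))*8 = -2 + (Z² + 2*1/(-5))*8 = -2 + (Z² + 2*1*(-⅕))*8 = -2 + (Z² - ⅖)*8 = -2 + (-⅖ + Z²)*8 = -2 + (-16/5 + 8*Z²) = -26/5 + 8*Z²)
k(-399) - M = (-26/5 + 8*(-399)²) - 1*801 = (-26/5 + 8*159201) - 801 = (-26/5 + 1273608) - 801 = 6368014/5 - 801 = 6364009/5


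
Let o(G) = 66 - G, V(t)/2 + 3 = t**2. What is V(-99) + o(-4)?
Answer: 19666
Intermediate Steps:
V(t) = -6 + 2*t**2
V(-99) + o(-4) = (-6 + 2*(-99)**2) + (66 - 1*(-4)) = (-6 + 2*9801) + (66 + 4) = (-6 + 19602) + 70 = 19596 + 70 = 19666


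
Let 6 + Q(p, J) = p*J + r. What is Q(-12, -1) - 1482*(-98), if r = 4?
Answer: 145246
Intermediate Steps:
Q(p, J) = -2 + J*p (Q(p, J) = -6 + (p*J + 4) = -6 + (J*p + 4) = -6 + (4 + J*p) = -2 + J*p)
Q(-12, -1) - 1482*(-98) = (-2 - 1*(-12)) - 1482*(-98) = (-2 + 12) + 145236 = 10 + 145236 = 145246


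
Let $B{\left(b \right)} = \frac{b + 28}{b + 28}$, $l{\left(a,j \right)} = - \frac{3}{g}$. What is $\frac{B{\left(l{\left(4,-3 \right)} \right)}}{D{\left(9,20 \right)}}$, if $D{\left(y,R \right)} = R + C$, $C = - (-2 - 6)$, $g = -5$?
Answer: $\frac{1}{28} \approx 0.035714$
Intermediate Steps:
$C = 8$ ($C = - (-2 - 6) = \left(-1\right) \left(-8\right) = 8$)
$l{\left(a,j \right)} = \frac{3}{5}$ ($l{\left(a,j \right)} = - \frac{3}{-5} = \left(-3\right) \left(- \frac{1}{5}\right) = \frac{3}{5}$)
$B{\left(b \right)} = 1$ ($B{\left(b \right)} = \frac{28 + b}{28 + b} = 1$)
$D{\left(y,R \right)} = 8 + R$ ($D{\left(y,R \right)} = R + 8 = 8 + R$)
$\frac{B{\left(l{\left(4,-3 \right)} \right)}}{D{\left(9,20 \right)}} = 1 \frac{1}{8 + 20} = 1 \cdot \frac{1}{28} = \frac{1}{28}$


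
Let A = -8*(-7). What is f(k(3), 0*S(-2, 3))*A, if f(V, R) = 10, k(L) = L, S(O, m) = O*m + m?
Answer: 560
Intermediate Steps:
S(O, m) = m + O*m
A = 56
f(k(3), 0*S(-2, 3))*A = 10*56 = 560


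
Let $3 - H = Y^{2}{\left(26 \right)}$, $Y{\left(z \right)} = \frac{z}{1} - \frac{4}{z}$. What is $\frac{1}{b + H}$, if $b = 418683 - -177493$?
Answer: $\frac{169}{100641355} \approx 1.6792 \cdot 10^{-6}$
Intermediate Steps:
$Y{\left(z \right)} = z - \frac{4}{z}$ ($Y{\left(z \right)} = z 1 - \frac{4}{z} = z - \frac{4}{z}$)
$H = - \frac{112389}{169}$ ($H = 3 - \left(26 - \frac{4}{26}\right)^{2} = 3 - \left(26 - \frac{2}{13}\right)^{2} = 3 - \left(\frac{336}{13}\right)^{2} = 3 - \frac{112896}{169} = - \frac{112389}{169} \approx -665.02$)
$b = 596176$ ($b = 418683 + 177493 = 596176$)
$\frac{1}{b + H} = \frac{1}{596176 - \frac{112389}{169}} = \frac{1}{\frac{100641355}{169}} = \frac{169}{100641355}$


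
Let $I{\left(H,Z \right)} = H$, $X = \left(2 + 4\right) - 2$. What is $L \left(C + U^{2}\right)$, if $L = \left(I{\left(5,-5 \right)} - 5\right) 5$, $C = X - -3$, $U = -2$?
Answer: $0$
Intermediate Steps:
$X = 4$ ($X = 6 - 2 = 4$)
$C = 7$ ($C = 4 - -3 = 4 + 3 = 7$)
$L = 0$ ($L = \left(5 - 5\right) 5 = 0 \cdot 5 = 0$)
$L \left(C + U^{2}\right) = 0 \left(7 + \left(-2\right)^{2}\right) = 0 \left(7 + 4\right) = 0 \cdot 11 = 0$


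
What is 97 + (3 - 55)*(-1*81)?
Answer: 4309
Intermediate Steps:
97 + (3 - 55)*(-1*81) = 97 - 52*(-81) = 97 + 4212 = 4309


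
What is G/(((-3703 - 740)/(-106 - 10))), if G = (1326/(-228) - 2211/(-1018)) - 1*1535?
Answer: -575368700/14322751 ≈ -40.172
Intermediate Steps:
G = -14880225/9671 (G = (1326*(-1/228) - 2211*(-1/1018)) - 1535 = (-221/38 + 2211/1018) - 1535 = -35240/9671 - 1535 = -14880225/9671 ≈ -1538.6)
G/(((-3703 - 740)/(-106 - 10))) = -14880225*(-106 - 10)/(-3703 - 740)/9671 = -14880225/(9671*((-4443/(-116)))) = -14880225/(9671*((-4443*(-1/116)))) = -14880225/(9671*4443/116) = -14880225/9671*116/4443 = -575368700/14322751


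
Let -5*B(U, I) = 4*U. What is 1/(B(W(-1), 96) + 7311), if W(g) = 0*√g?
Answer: 1/7311 ≈ 0.00013678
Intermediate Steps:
W(g) = 0
B(U, I) = -4*U/5
1/(B(W(-1), 96) + 7311) = 1/(-⅘*0 + 7311) = 1/(0 + 7311) = 1/7311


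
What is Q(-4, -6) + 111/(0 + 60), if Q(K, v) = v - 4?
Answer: -163/20 ≈ -8.1500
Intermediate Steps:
Q(K, v) = -4 + v
Q(-4, -6) + 111/(0 + 60) = (-4 - 6) + 111/(0 + 60) = -10 + 111/60 = -10 + 111*(1/60) = -10 + 37/20 = -163/20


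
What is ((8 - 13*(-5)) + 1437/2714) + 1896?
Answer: 5345303/2714 ≈ 1969.5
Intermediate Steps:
((8 - 13*(-5)) + 1437/2714) + 1896 = ((8 + 65) + 1437*(1/2714)) + 1896 = (73 + 1437/2714) + 1896 = 199559/2714 + 1896 = 5345303/2714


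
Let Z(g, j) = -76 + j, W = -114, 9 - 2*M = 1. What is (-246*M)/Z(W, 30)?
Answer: 492/23 ≈ 21.391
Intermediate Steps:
M = 4 (M = 9/2 - ½*1 = 9/2 - ½ = 4)
(-246*M)/Z(W, 30) = (-246*4)/(-76 + 30) = -984/(-46) = -984*(-1/46) = 492/23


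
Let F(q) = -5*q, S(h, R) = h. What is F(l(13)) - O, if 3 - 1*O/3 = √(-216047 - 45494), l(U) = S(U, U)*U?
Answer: -854 + 3*I*√261541 ≈ -854.0 + 1534.2*I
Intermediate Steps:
l(U) = U² (l(U) = U*U = U²)
O = 9 - 3*I*√261541 (O = 9 - 3*√(-216047 - 45494) = 9 - 3*I*√261541 ≈ 9.0 - 1534.2*I)
F(l(13)) - O = -5*13² - (9 - 3*I*√261541) = -5*169 + (-9 + 3*I*√261541) = -845 + (-9 + 3*I*√261541) = -854 + 3*I*√261541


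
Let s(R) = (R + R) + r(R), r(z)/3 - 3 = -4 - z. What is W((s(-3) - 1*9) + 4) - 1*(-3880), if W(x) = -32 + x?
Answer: 3843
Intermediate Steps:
r(z) = -3 - 3*z (r(z) = 9 + 3*(-4 - z) = 9 + (-12 - 3*z) = -3 - 3*z)
s(R) = -3 - R (s(R) = (R + R) + (-3 - 3*R) = 2*R + (-3 - 3*R) = -3 - R)
W((s(-3) - 1*9) + 4) - 1*(-3880) = (-32 + (((-3 - 1*(-3)) - 1*9) + 4)) - 1*(-3880) = (-32 + (((-3 + 3) - 9) + 4)) + 3880 = (-32 + ((0 - 9) + 4)) + 3880 = (-32 + (-9 + 4)) + 3880 = (-32 - 5) + 3880 = -37 + 3880 = 3843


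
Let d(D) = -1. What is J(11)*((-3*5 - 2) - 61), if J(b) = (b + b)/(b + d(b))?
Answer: -858/5 ≈ -171.60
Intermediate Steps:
J(b) = 2*b/(-1 + b) (J(b) = (b + b)/(b - 1) = (2*b)/(-1 + b) = 2*b/(-1 + b))
J(11)*((-3*5 - 2) - 61) = (2*11/(-1 + 11))*((-3*5 - 2) - 61) = (2*11/10)*((-15 - 2) - 61) = (2*11*(⅒))*(-17 - 61) = (11/5)*(-78) = -858/5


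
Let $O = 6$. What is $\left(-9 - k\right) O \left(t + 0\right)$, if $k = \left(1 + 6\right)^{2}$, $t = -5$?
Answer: $1740$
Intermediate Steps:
$k = 49$ ($k = 7^{2} = 49$)
$\left(-9 - k\right) O \left(t + 0\right) = \left(-9 - 49\right) 6 \left(-5 + 0\right) = \left(-9 - 49\right) 6 \left(-5\right) = \left(-58\right) \left(-30\right) = 1740$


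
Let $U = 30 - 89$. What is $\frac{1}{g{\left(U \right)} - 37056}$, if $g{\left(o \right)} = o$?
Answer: $- \frac{1}{37115} \approx -2.6943 \cdot 10^{-5}$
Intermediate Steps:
$U = -59$
$\frac{1}{g{\left(U \right)} - 37056} = \frac{1}{-59 - 37056} = \frac{1}{-37115} = - \frac{1}{37115}$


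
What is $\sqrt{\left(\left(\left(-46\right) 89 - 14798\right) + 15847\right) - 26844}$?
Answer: $27 i \sqrt{41} \approx 172.88 i$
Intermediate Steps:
$\sqrt{\left(\left(\left(-46\right) 89 - 14798\right) + 15847\right) - 26844} = \sqrt{\left(\left(-4094 - 14798\right) + 15847\right) - 26844} = \sqrt{\left(-18892 + 15847\right) - 26844} = \sqrt{-3045 - 26844} = \sqrt{-29889} = 27 i \sqrt{41}$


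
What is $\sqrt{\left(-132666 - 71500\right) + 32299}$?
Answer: $i \sqrt{171867} \approx 414.57 i$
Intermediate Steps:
$\sqrt{\left(-132666 - 71500\right) + 32299} = \sqrt{-204166 + 32299} = \sqrt{-171867} = i \sqrt{171867}$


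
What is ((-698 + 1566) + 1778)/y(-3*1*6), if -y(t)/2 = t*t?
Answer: -49/12 ≈ -4.0833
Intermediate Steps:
y(t) = -2*t² (y(t) = -2*t*t = -2*t²)
((-698 + 1566) + 1778)/y(-3*1*6) = ((-698 + 1566) + 1778)/((-2*(-3*1*6)²)) = (868 + 1778)/((-2*(-3*6)²)) = 2646/((-2*(-18)²)) = 2646/((-2*324)) = 2646/(-648) = 2646*(-1/648) = -49/12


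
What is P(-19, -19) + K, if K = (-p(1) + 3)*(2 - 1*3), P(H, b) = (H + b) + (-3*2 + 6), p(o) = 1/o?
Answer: -40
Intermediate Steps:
p(o) = 1/o
P(H, b) = H + b (P(H, b) = (H + b) + (-6 + 6) = (H + b) + 0 = H + b)
K = -2 (K = (-1/1 + 3)*(2 - 1*3) = (-1*1 + 3)*(2 - 3) = (-1 + 3)*(-1) = 2*(-1) = -2)
P(-19, -19) + K = (-19 - 19) - 2 = -38 - 2 = -40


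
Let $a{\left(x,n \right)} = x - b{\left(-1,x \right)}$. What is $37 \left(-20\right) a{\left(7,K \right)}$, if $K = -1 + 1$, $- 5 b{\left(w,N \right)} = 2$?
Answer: $-5476$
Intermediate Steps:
$b{\left(w,N \right)} = - \frac{2}{5}$ ($b{\left(w,N \right)} = \left(- \frac{1}{5}\right) 2 = - \frac{2}{5}$)
$K = 0$
$a{\left(x,n \right)} = \frac{2}{5} + x$ ($a{\left(x,n \right)} = x - - \frac{2}{5} = x + \frac{2}{5} = \frac{2}{5} + x$)
$37 \left(-20\right) a{\left(7,K \right)} = 37 \left(-20\right) \left(\frac{2}{5} + 7\right) = \left(-740\right) \frac{37}{5} = -5476$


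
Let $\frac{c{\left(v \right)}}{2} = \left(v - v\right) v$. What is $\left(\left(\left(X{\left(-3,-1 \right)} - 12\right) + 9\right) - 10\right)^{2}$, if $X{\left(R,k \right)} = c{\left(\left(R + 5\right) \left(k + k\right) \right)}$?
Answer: $169$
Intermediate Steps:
$c{\left(v \right)} = 0$ ($c{\left(v \right)} = 2 \left(v - v\right) v = 2 \cdot 0 v = 2 \cdot 0 = 0$)
$X{\left(R,k \right)} = 0$
$\left(\left(\left(X{\left(-3,-1 \right)} - 12\right) + 9\right) - 10\right)^{2} = \left(\left(\left(0 - 12\right) + 9\right) - 10\right)^{2} = \left(\left(-12 + 9\right) - 10\right)^{2} = \left(-3 - 10\right)^{2} = \left(-13\right)^{2} = 169$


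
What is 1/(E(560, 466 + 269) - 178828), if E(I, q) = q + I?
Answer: -1/177533 ≈ -5.6328e-6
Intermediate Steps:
E(I, q) = I + q
1/(E(560, 466 + 269) - 178828) = 1/((560 + (466 + 269)) - 178828) = 1/((560 + 735) - 178828) = 1/(1295 - 178828) = 1/(-177533) = -1/177533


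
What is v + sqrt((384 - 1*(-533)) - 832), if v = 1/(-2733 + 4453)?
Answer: 1/1720 + sqrt(85) ≈ 9.2201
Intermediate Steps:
v = 1/1720 ≈ 0.00058139
v + sqrt((384 - 1*(-533)) - 832) = 1/1720 + sqrt((384 - 1*(-533)) - 832) = 1/1720 + sqrt((384 + 533) - 832) = 1/1720 + sqrt(917 - 832) = 1/1720 + sqrt(85)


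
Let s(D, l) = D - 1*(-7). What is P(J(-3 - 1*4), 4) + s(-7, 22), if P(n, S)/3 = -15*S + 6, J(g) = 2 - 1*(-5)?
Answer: -162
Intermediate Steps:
s(D, l) = 7 + D (s(D, l) = D + 7 = 7 + D)
J(g) = 7 (J(g) = 2 + 5 = 7)
P(n, S) = 18 - 45*S (P(n, S) = 3*(-15*S + 6) = 3*(6 - 15*S) = 18 - 45*S)
P(J(-3 - 1*4), 4) + s(-7, 22) = (18 - 45*4) + (7 - 7) = (18 - 180) + 0 = -162 + 0 = -162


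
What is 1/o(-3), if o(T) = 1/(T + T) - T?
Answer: 6/17 ≈ 0.35294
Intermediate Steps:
o(T) = 1/(2*T) - T
1/o(-3) = 1/((½)/(-3) - 1*(-3)) = 1/((½)*(-⅓) + 3) = 1/(-⅙ + 3) = 1/(17/6) = 6/17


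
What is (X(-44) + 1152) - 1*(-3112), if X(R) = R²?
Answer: 6200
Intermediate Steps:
(X(-44) + 1152) - 1*(-3112) = ((-44)² + 1152) - 1*(-3112) = (1936 + 1152) + 3112 = 3088 + 3112 = 6200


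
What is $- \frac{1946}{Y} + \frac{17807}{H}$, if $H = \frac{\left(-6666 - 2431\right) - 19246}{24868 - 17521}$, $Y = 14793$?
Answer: $- \frac{1935394188475}{419277999} \approx -4616.0$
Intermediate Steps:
$H = - \frac{28343}{7347}$ ($H = \frac{\left(-6666 - 2431\right) - 19246}{7347} = \left(-9097 - 19246\right) \frac{1}{7347} = \left(-28343\right) \frac{1}{7347} = - \frac{28343}{7347} \approx -3.8578$)
$- \frac{1946}{Y} + \frac{17807}{H} = - \frac{1946}{14793} + \frac{17807}{- \frac{28343}{7347}} = \left(-1946\right) \frac{1}{14793} + 17807 \left(- \frac{7347}{28343}\right) = - \frac{1946}{14793} - \frac{130828029}{28343} = - \frac{1935394188475}{419277999}$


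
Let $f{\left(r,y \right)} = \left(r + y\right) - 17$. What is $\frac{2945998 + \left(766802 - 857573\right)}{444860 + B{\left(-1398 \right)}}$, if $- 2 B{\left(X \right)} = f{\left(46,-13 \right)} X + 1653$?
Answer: $\frac{5710454}{910435} \approx 6.2722$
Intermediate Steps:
$f{\left(r,y \right)} = -17 + r + y$
$B{\left(X \right)} = - \frac{1653}{2} - 8 X$ ($B{\left(X \right)} = - \frac{\left(-17 + 46 - 13\right) X + 1653}{2} = - \frac{16 X + 1653}{2} = - \frac{1653 + 16 X}{2} = - \frac{1653}{2} - 8 X$)
$\frac{2945998 + \left(766802 - 857573\right)}{444860 + B{\left(-1398 \right)}} = \frac{2945998 + \left(766802 - 857573\right)}{444860 - - \frac{20715}{2}} = \frac{2945998 + \left(766802 - 857573\right)}{444860 + \left(- \frac{1653}{2} + 11184\right)} = \frac{2945998 - 90771}{444860 + \frac{20715}{2}} = \frac{2855227}{\frac{910435}{2}} = 2855227 \cdot \frac{2}{910435} = \frac{5710454}{910435}$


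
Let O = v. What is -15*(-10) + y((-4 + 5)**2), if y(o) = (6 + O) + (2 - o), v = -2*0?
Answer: 157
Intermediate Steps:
v = 0
O = 0
y(o) = 8 - o (y(o) = (6 + 0) + (2 - o) = 6 + (2 - o) = 8 - o)
-15*(-10) + y((-4 + 5)**2) = -15*(-10) + (8 - (-4 + 5)**2) = 150 + (8 - 1*1**2) = 150 + (8 - 1*1) = 150 + (8 - 1) = 150 + 7 = 157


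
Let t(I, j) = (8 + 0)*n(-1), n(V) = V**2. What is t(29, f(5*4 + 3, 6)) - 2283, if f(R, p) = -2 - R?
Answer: -2275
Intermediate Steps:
t(I, j) = 8 (t(I, j) = (8 + 0)*(-1)**2 = 8*1 = 8)
t(29, f(5*4 + 3, 6)) - 2283 = 8 - 2283 = -2275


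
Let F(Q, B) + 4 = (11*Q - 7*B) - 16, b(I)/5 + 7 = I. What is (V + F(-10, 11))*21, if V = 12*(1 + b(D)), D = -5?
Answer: -19215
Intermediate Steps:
b(I) = -35 + 5*I
V = -708 (V = 12*(1 + (-35 + 5*(-5))) = 12*(1 + (-35 - 25)) = 12*(1 - 60) = 12*(-59) = -708)
F(Q, B) = -20 - 7*B + 11*Q (F(Q, B) = -4 + ((11*Q - 7*B) - 16) = -4 + ((-7*B + 11*Q) - 16) = -4 + (-16 - 7*B + 11*Q) = -20 - 7*B + 11*Q)
(V + F(-10, 11))*21 = (-708 + (-20 - 7*11 + 11*(-10)))*21 = (-708 + (-20 - 77 - 110))*21 = (-708 - 207)*21 = -915*21 = -19215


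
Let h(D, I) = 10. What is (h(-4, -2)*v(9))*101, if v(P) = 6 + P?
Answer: 15150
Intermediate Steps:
(h(-4, -2)*v(9))*101 = (10*(6 + 9))*101 = (10*15)*101 = 150*101 = 15150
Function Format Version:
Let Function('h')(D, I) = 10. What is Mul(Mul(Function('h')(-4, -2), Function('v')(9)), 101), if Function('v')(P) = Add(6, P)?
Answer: 15150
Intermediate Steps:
Mul(Mul(Function('h')(-4, -2), Function('v')(9)), 101) = Mul(Mul(10, Add(6, 9)), 101) = Mul(Mul(10, 15), 101) = Mul(150, 101) = 15150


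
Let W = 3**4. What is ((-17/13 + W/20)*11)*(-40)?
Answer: -15686/13 ≈ -1206.6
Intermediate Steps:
W = 81
((-17/13 + W/20)*11)*(-40) = ((-17/13 + 81/20)*11)*(-40) = ((713/260)*11)*(-40) = (7843/260)*(-40) = -15686/13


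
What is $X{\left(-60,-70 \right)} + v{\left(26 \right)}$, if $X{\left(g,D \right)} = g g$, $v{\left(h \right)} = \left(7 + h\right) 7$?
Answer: $3831$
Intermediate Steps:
$v{\left(h \right)} = 49 + 7 h$
$X{\left(g,D \right)} = g^{2}$
$X{\left(-60,-70 \right)} + v{\left(26 \right)} = \left(-60\right)^{2} + \left(49 + 7 \cdot 26\right) = 3600 + \left(49 + 182\right) = 3600 + 231 = 3831$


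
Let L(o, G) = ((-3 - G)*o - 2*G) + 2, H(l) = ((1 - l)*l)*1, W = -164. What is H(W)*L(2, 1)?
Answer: 216480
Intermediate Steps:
H(l) = l*(1 - l) (H(l) = (l*(1 - l))*1 = l*(1 - l))
L(o, G) = 2 - 2*G + o*(-3 - G) (L(o, G) = (o*(-3 - G) - 2*G) + 2 = (-2*G + o*(-3 - G)) + 2 = 2 - 2*G + o*(-3 - G))
H(W)*L(2, 1) = (-164*(1 - 1*(-164)))*(2 - 3*2 - 2*1 - 1*1*2) = (-164*(1 + 164))*(2 - 6 - 2 - 2) = -164*165*(-8) = -27060*(-8) = 216480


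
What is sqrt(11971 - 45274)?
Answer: I*sqrt(33303) ≈ 182.49*I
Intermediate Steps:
sqrt(11971 - 45274) = sqrt(-33303) = I*sqrt(33303)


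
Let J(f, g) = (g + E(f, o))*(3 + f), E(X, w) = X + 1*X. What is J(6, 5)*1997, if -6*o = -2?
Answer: 305541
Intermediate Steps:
o = 1/3 (o = -1/6*(-2) = 1/3 ≈ 0.33333)
E(X, w) = 2*X (E(X, w) = X + X = 2*X)
J(f, g) = (3 + f)*(g + 2*f) (J(f, g) = (g + 2*f)*(3 + f) = (3 + f)*(g + 2*f))
J(6, 5)*1997 = (2*6**2 + 3*5 + 6*6 + 6*5)*1997 = (2*36 + 15 + 36 + 30)*1997 = (72 + 15 + 36 + 30)*1997 = 153*1997 = 305541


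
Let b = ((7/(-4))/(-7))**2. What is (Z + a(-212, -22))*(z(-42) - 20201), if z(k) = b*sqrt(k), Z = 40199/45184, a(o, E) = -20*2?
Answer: 35698419361/45184 - 1767161*I*sqrt(42)/722944 ≈ 7.9007e+5 - 15.841*I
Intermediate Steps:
a(o, E) = -40
Z = 40199/45184 (Z = 40199*(1/45184) = 40199/45184 ≈ 0.88967)
b = 1/16 (b = ((7*(-1/4))*(-1/7))**2 = (-7/4*(-1/7))**2 = (1/4)**2 = 1/16 ≈ 0.062500)
z(k) = sqrt(k)/16
(Z + a(-212, -22))*(z(-42) - 20201) = (40199/45184 - 40)*(sqrt(-42)/16 - 20201) = -1767161*((I*sqrt(42))/16 - 20201)/45184 = -1767161*(I*sqrt(42)/16 - 20201)/45184 = -1767161*(-20201 + I*sqrt(42)/16)/45184 = 35698419361/45184 - 1767161*I*sqrt(42)/722944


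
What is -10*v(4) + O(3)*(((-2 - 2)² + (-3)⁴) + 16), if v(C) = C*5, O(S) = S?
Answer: 139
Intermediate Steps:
v(C) = 5*C
-10*v(4) + O(3)*(((-2 - 2)² + (-3)⁴) + 16) = -50*4 + 3*(((-2 - 2)² + (-3)⁴) + 16) = -10*20 + 3*(((-4)² + 81) + 16) = -200 + 3*((16 + 81) + 16) = -200 + 3*(97 + 16) = -200 + 3*113 = -200 + 339 = 139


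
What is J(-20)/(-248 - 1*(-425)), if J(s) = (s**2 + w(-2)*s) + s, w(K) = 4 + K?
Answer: 340/177 ≈ 1.9209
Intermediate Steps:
J(s) = s**2 + 3*s (J(s) = (s**2 + (4 - 2)*s) + s = (s**2 + 2*s) + s = s**2 + 3*s)
J(-20)/(-248 - 1*(-425)) = (-20*(3 - 20))/(-248 - 1*(-425)) = (-20*(-17))/(-248 + 425) = 340/177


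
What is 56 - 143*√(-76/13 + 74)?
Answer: 56 - 11*√11518 ≈ -1124.5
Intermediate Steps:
56 - 143*√(-76/13 + 74) = 56 - 11*√11518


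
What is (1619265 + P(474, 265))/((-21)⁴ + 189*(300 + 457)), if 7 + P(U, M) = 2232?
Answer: 810745/168777 ≈ 4.8036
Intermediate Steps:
P(U, M) = 2225 (P(U, M) = -7 + 2232 = 2225)
(1619265 + P(474, 265))/((-21)⁴ + 189*(300 + 457)) = (1619265 + 2225)/((-21)⁴ + 189*(300 + 457)) = 1621490/(194481 + 189*757) = 1621490/(194481 + 143073) = 1621490/337554 = 1621490*(1/337554) = 810745/168777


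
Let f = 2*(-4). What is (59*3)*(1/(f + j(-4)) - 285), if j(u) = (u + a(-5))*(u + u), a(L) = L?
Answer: -3228303/64 ≈ -50442.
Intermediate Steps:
f = -8
j(u) = 2*u*(-5 + u) (j(u) = (u - 5)*(u + u) = (-5 + u)*(2*u) = 2*u*(-5 + u))
(59*3)*(1/(f + j(-4)) - 285) = (59*3)*(1/(-8 + 2*(-4)*(-5 - 4)) - 285) = 177*(1/(-8 + 2*(-4)*(-9)) - 285) = 177*(1/(-8 + 72) - 285) = 177*(1/64 - 285) = 177*(-18239/64) = -3228303/64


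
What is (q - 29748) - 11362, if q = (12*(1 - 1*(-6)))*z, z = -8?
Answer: -41782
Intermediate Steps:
q = -672 (q = (12*(1 - 1*(-6)))*(-8) = (12*(1 + 6))*(-8) = (12*7)*(-8) = 84*(-8) = -672)
(q - 29748) - 11362 = (-672 - 29748) - 11362 = -30420 - 11362 = -41782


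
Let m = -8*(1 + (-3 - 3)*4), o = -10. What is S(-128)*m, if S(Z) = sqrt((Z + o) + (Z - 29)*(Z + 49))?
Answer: 184*sqrt(12265) ≈ 20378.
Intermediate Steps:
m = 184 (m = -8*(1 - 6*4) = -8*(1 - 24) = -8*(-23) = 184)
S(Z) = sqrt(-10 + Z + (-29 + Z)*(49 + Z)) (S(Z) = sqrt((Z - 10) + (Z - 29)*(Z + 49)) = sqrt((-10 + Z) + (-29 + Z)*(49 + Z)) = sqrt(-10 + Z + (-29 + Z)*(49 + Z)))
S(-128)*m = sqrt(-1431 + (-128)**2 + 21*(-128))*184 = sqrt(-1431 + 16384 - 2688)*184 = sqrt(12265)*184 = 184*sqrt(12265)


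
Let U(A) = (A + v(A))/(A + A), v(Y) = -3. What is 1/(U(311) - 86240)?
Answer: -311/26820486 ≈ -1.1596e-5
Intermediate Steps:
U(A) = (-3 + A)/(2*A) (U(A) = (A - 3)/(A + A) = (-3 + A)/((2*A)) = (-3 + A)*(1/(2*A)) = (-3 + A)/(2*A))
1/(U(311) - 86240) = 1/((½)*(-3 + 311)/311 - 86240) = 1/((½)*(1/311)*308 - 86240) = 1/(154/311 - 86240) = 1/(-26820486/311) = -311/26820486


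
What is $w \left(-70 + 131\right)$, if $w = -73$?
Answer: $-4453$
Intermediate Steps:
$w \left(-70 + 131\right) = - 73 \left(-70 + 131\right) = \left(-73\right) 61 = -4453$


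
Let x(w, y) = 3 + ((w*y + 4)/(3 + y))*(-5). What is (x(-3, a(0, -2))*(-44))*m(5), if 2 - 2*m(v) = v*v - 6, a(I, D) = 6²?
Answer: 18326/3 ≈ 6108.7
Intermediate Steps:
a(I, D) = 36
m(v) = 4 - v²/2 (m(v) = 1 - (v*v - 6)/2 = 1 - (v² - 6)/2 = 1 - (-6 + v²)/2 = 1 + (3 - v²/2) = 4 - v²/2)
x(w, y) = 3 - 5*(4 + w*y)/(3 + y) (x(w, y) = 3 + ((4 + w*y)/(3 + y))*(-5) = 3 - 5*(4 + w*y)/(3 + y))
(x(-3, a(0, -2))*(-44))*m(5) = (((-11 + 3*36 - 5*(-3)*36)/(3 + 36))*(-44))*(4 - ½*5²) = (((-11 + 108 + 540)/39)*(-44))*(4 - ½*25) = (((1/39)*637)*(-44))*(4 - 25/2) = ((49/3)*(-44))*(-17/2) = -2156/3*(-17/2) = 18326/3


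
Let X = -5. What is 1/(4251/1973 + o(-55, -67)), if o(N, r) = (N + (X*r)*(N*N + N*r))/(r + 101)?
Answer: 67082/4435044069 ≈ 1.5125e-5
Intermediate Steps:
o(N, r) = (N - 5*r*(N² + N*r))/(101 + r) (o(N, r) = (N + (-5*r)*(N*N + N*r))/(r + 101) = (N + (-5*r)*(N² + N*r))/(101 + r) = (N - 5*r*(N² + N*r))/(101 + r))
1/(4251/1973 + o(-55, -67)) = 1/(4251/1973 - 55*(1 - 5*(-67)² - 5*(-55)*(-67))/(101 - 67)) = 1/(4251*(1/1973) - 55*(1 - 5*4489 - 18425)/34) = 1/(4251/1973 - 55*1/34*(1 - 22445 - 18425)) = 1/(4251/1973 - 55*1/34*(-40869)) = 1/(4251/1973 + 2247795/34) = 1/(4435044069/67082) = 67082/4435044069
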